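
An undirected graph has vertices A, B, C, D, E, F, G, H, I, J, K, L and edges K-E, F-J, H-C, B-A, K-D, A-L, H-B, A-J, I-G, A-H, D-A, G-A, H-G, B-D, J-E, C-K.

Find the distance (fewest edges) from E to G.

3

Distance 0: E.
Distance 1: J, K.
Distance 2: A, C, D, F.
Distance 3: B, G, H, L — contains G.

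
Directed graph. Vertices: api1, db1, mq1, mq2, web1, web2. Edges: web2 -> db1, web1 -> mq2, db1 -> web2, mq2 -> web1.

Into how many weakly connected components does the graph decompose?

4

From api1: component {api1}.
From db1: component {db1, web2}.
From mq1: component {mq1}.
From mq2: component {mq2, web1}.
That's 4 components.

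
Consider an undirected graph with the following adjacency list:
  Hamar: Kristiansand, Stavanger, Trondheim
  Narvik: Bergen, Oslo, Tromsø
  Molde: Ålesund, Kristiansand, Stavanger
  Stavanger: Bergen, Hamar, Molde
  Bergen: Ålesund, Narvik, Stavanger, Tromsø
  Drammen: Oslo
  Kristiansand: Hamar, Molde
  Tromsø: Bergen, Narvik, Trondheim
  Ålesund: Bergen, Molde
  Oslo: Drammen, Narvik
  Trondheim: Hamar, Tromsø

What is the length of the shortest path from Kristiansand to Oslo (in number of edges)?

5

Distance 0: Kristiansand.
Distance 1: Hamar, Molde.
Distance 2: Ålesund, Stavanger, Trondheim.
Distance 3: Bergen, Tromsø.
Distance 4: Narvik.
Distance 5: Oslo — contains Oslo.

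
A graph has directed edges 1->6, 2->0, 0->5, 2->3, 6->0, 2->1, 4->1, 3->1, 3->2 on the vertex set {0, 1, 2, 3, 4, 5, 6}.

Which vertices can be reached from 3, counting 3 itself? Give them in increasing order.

Start at 3.
Its neighbours: 1, 2.
Then their neighbours: 0, 6.
Then next layer: 5.
Nothing further is reachable.

0, 1, 2, 3, 5, 6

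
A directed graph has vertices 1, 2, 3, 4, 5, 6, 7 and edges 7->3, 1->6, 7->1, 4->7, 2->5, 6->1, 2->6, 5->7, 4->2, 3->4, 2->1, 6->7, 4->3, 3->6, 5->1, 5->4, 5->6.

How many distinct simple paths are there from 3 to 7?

7

3→4→2→1→6→7
3→4→2→5→1→6→7
3→4→2→5→6→7
3→4→2→5→7
3→4→2→6→7
3→4→7
3→6→7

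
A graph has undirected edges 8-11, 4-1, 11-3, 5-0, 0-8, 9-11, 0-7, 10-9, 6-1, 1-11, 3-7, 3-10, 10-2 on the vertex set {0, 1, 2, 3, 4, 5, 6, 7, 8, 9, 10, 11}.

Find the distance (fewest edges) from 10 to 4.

Distance 0: 10.
Distance 1: 2, 3, 9.
Distance 2: 7, 11.
Distance 3: 0, 1, 8.
Distance 4: 4, 5, 6 — contains 4.

4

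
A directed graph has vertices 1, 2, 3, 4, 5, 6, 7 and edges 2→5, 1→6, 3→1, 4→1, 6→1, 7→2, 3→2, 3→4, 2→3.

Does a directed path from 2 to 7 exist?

No

Explore from 2.
Distance 1: reach 3, 5.
Distance 2: reach 1, 4.
Distance 3: reach 6.
The search from 2 is exhausted; no directed path reaches 7.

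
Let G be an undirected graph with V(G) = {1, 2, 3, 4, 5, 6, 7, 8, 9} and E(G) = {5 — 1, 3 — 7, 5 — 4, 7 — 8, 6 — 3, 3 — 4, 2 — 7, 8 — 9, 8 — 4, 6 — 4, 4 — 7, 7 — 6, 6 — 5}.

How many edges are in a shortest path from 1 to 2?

4

Distance 0: 1.
Distance 1: 5.
Distance 2: 4, 6.
Distance 3: 3, 7, 8.
Distance 4: 2, 9 — contains 2.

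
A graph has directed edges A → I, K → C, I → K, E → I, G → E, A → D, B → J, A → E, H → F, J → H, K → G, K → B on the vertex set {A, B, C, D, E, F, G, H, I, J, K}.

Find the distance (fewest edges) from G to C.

4

Distance 0: G.
Distance 1: E.
Distance 2: I.
Distance 3: K.
Distance 4: B, C — contains C.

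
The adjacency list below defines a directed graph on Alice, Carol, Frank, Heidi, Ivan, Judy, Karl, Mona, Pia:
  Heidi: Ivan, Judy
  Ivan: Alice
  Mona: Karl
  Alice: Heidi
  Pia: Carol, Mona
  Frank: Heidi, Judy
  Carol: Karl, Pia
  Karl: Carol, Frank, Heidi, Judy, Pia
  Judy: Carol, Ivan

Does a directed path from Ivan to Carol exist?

Yes

Explore from Ivan.
Distance 1: reach Alice.
Distance 2: reach Heidi.
Distance 3: reach Judy.
Distance 4: reach Carol.
Found Carol.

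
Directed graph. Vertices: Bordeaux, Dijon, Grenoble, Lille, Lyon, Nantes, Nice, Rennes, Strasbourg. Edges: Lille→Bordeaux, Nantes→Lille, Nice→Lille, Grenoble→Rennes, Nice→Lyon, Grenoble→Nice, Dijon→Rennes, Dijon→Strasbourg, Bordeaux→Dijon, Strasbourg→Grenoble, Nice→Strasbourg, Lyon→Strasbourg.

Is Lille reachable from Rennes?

No

Rennes has no outgoing edges, so nothing is reachable from it.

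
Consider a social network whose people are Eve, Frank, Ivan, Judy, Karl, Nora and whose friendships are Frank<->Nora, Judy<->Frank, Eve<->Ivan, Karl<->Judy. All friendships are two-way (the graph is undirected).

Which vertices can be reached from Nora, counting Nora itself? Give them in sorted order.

Frank, Judy, Karl, Nora

Start at Nora.
Its neighbours: Frank.
Then their neighbours: Judy.
Then next layer: Karl.
Nothing further is reachable.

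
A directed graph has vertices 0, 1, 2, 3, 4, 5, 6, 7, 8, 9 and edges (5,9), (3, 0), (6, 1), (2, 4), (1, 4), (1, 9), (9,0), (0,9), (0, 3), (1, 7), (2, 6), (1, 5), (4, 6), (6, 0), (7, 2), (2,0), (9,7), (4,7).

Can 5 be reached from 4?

Explore from 4.
Distance 1: reach 6, 7.
Distance 2: reach 0, 1, 2.
Distance 3: reach 3, 5, 9.
Found 5.

Yes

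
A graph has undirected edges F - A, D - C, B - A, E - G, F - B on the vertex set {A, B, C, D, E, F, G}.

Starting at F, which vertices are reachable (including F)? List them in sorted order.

A, B, F

Start at F.
Its neighbours: A, B.
Nothing further is reachable.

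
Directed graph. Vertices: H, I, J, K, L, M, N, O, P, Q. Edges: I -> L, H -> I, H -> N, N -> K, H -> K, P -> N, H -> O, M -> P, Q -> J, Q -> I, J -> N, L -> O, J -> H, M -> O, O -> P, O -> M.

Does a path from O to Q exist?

No

Explore from O.
Distance 1: reach M, P.
Distance 2: reach N.
Distance 3: reach K.
The search from O is exhausted; no directed path reaches Q.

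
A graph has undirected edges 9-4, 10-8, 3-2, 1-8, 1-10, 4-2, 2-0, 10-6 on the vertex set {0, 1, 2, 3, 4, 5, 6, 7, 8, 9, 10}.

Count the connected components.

4

From 0: component {0, 2, 3, 4, 9}.
From 1: component {1, 6, 8, 10}.
From 5: component {5}.
From 7: component {7}.
That's 4 components.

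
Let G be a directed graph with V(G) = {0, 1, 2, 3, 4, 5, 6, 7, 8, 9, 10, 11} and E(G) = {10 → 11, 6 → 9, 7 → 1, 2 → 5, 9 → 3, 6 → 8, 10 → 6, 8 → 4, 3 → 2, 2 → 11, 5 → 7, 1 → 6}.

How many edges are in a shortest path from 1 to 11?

5

Distance 0: 1.
Distance 1: 6.
Distance 2: 8, 9.
Distance 3: 3, 4.
Distance 4: 2.
Distance 5: 5, 11 — contains 11.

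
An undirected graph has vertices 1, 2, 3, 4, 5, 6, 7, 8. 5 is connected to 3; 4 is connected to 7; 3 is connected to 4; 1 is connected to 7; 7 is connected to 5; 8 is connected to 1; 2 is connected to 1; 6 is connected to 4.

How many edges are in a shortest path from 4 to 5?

2

Distance 0: 4.
Distance 1: 3, 6, 7.
Distance 2: 1, 5 — contains 5.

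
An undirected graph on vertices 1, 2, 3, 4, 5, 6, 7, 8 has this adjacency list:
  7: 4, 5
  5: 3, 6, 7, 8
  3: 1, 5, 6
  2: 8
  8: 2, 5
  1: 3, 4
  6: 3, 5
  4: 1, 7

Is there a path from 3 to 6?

Explore from 3.
Distance 1: reach 1, 5, 6.
Found 6.

Yes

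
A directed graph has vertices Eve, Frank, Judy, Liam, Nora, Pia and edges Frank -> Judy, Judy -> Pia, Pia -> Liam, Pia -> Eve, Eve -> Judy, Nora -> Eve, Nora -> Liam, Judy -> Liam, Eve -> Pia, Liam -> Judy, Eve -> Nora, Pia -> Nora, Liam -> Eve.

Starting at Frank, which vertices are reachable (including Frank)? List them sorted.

Eve, Frank, Judy, Liam, Nora, Pia

Start at Frank.
Its neighbours: Judy.
Then their neighbours: Liam, Pia.
Then next layer: Eve, Nora.
Every vertex is now reached.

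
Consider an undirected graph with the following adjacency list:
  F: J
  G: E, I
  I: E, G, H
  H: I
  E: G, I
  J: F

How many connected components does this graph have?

From E: component {E, G, H, I}.
From F: component {F, J}.
That's 2 components.

2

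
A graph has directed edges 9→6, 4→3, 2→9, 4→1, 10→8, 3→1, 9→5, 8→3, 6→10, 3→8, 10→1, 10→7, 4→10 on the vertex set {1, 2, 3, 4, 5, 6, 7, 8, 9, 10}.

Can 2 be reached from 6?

No

Explore from 6.
Distance 1: reach 10.
Distance 2: reach 1, 7, 8.
Distance 3: reach 3.
The search from 6 is exhausted; no directed path reaches 2.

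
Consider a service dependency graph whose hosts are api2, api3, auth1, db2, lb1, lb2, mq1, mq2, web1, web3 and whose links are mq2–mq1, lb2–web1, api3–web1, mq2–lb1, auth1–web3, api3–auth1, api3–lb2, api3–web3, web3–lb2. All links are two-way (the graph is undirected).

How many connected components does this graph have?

From api2: component {api2}.
From api3: component {api3, auth1, lb2, web1, web3}.
From db2: component {db2}.
From lb1: component {lb1, mq1, mq2}.
That's 4 components.

4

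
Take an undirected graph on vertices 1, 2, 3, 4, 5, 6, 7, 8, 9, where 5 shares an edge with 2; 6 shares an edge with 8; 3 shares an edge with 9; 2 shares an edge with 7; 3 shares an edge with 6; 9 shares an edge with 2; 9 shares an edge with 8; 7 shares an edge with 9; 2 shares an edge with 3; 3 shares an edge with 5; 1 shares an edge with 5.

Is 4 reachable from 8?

No

Explore from 8.
Distance 1: reach 6, 9.
Distance 2: reach 2, 3, 7.
Distance 3: reach 5.
Distance 4: reach 1.
The search is exhausted without reaching 4; it lies in a different component.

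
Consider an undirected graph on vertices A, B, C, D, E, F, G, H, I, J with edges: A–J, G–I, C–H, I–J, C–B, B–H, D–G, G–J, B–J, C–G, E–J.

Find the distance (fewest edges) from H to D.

3

Distance 0: H.
Distance 1: B, C.
Distance 2: G, J.
Distance 3: A, D, E, I — contains D.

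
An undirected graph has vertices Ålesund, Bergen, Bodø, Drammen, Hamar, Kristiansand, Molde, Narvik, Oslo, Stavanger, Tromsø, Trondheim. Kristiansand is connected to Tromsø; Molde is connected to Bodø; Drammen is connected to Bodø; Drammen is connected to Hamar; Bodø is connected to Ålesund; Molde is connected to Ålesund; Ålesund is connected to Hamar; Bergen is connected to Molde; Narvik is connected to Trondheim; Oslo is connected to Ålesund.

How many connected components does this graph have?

From Ålesund: component {Ålesund, Bergen, Bodø, Drammen, Hamar, Molde, Oslo}.
From Kristiansand: component {Kristiansand, Tromsø}.
From Narvik: component {Narvik, Trondheim}.
From Stavanger: component {Stavanger}.
That's 4 components.

4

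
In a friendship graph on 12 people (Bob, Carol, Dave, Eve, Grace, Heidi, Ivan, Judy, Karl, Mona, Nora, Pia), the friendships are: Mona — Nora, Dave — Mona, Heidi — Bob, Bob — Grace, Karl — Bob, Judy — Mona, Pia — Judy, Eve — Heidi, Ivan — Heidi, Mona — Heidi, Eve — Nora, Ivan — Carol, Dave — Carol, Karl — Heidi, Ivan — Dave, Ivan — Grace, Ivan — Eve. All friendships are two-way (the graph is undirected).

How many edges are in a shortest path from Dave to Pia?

Distance 0: Dave.
Distance 1: Carol, Ivan, Mona.
Distance 2: Eve, Grace, Heidi, Judy, Nora.
Distance 3: Bob, Karl, Pia — contains Pia.

3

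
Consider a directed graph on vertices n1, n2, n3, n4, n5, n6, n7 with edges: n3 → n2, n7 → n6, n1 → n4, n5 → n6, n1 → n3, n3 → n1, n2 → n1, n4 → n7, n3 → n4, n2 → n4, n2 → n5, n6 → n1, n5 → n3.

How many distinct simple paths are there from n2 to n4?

7

n2→n1→n3→n4
n2→n1→n4
n2→n4
n2→n5→n3→n1→n4
n2→n5→n3→n4
n2→n5→n6→n1→n3→n4
n2→n5→n6→n1→n4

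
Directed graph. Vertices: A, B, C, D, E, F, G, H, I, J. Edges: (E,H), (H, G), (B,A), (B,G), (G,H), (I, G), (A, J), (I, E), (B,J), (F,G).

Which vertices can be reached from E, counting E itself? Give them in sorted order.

Start at E.
Its neighbours: H.
Then their neighbours: G.
Nothing further is reachable.

E, G, H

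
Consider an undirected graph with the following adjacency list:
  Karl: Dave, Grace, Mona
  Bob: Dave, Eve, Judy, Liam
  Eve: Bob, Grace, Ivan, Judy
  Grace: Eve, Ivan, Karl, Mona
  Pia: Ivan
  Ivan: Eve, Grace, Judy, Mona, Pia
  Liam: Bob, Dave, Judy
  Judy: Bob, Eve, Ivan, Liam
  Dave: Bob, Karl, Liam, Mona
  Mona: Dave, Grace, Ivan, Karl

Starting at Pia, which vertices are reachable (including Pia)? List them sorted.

Bob, Dave, Eve, Grace, Ivan, Judy, Karl, Liam, Mona, Pia

Start at Pia.
Its neighbours: Ivan.
Then their neighbours: Eve, Grace, Judy, Mona.
Then next layer: Bob, Dave, Karl, Liam.
Every vertex is now reached.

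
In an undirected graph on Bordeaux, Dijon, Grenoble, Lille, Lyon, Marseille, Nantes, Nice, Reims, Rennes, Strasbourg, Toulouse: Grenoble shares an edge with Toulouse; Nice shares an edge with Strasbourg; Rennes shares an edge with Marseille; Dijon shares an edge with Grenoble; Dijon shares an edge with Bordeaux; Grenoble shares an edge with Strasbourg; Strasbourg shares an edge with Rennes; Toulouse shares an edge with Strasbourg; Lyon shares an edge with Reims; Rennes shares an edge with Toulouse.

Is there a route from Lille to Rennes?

No

Lille has no edges, so nothing is reachable from it.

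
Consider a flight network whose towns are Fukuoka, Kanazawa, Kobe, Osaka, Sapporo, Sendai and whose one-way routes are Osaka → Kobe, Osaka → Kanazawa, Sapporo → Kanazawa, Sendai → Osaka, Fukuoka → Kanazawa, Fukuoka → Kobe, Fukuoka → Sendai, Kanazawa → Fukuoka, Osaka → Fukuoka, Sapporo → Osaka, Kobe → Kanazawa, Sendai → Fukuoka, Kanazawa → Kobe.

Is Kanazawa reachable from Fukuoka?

Yes

Explore from Fukuoka.
Distance 1: reach Kanazawa, Kobe, Sendai.
Found Kanazawa.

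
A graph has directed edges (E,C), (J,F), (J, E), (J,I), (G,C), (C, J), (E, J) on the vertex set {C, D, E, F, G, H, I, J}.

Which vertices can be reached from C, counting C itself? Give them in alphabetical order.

Start at C.
Its neighbours: J.
Then their neighbours: E, F, I.
Nothing further is reachable.

C, E, F, I, J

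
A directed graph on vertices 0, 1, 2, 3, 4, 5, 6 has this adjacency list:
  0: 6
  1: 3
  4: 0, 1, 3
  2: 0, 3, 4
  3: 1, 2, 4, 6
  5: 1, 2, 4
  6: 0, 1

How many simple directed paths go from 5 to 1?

15

5→1
5→2→0→6→1
5→2→3→1
5→2→3→4→0→6→1
5→2→3→4→1
5→2→3→6→1
5→2→4→0→6→1
5→2→4→1
5→2→4→3→1
5→2→4→3→6→1
5→4→0→6→1
5→4→1
5→4→3→1
5→4→3→2→0→6→1
5→4→3→6→1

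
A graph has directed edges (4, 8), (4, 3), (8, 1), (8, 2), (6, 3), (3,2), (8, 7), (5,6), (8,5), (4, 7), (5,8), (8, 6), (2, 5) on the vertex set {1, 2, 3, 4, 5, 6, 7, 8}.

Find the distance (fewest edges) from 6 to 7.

5

Distance 0: 6.
Distance 1: 3.
Distance 2: 2.
Distance 3: 5.
Distance 4: 8.
Distance 5: 1, 7 — contains 7.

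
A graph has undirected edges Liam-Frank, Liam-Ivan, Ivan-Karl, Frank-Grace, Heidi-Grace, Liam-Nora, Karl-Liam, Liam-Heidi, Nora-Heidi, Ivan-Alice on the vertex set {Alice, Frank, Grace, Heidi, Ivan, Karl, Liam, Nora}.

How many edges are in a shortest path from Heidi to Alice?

Distance 0: Heidi.
Distance 1: Grace, Liam, Nora.
Distance 2: Frank, Ivan, Karl.
Distance 3: Alice — contains Alice.

3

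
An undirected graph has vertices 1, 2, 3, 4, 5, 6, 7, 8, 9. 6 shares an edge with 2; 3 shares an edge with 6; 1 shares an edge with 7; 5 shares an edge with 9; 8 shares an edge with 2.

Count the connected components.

From 1: component {1, 7}.
From 2: component {2, 3, 6, 8}.
From 4: component {4}.
From 5: component {5, 9}.
That's 4 components.

4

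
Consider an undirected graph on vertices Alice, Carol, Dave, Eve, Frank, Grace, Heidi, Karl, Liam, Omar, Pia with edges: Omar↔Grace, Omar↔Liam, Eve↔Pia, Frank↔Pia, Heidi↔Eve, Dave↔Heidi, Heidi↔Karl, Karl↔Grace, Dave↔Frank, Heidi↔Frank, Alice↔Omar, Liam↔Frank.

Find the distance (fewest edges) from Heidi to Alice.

4

Distance 0: Heidi.
Distance 1: Dave, Eve, Frank, Karl.
Distance 2: Grace, Liam, Pia.
Distance 3: Omar.
Distance 4: Alice — contains Alice.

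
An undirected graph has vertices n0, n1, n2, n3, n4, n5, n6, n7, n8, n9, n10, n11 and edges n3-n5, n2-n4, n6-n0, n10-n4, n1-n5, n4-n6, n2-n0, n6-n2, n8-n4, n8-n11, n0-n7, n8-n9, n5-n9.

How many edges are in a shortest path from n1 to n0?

6

Distance 0: n1.
Distance 1: n5.
Distance 2: n3, n9.
Distance 3: n8.
Distance 4: n4, n11.
Distance 5: n2, n6, n10.
Distance 6: n0 — contains n0.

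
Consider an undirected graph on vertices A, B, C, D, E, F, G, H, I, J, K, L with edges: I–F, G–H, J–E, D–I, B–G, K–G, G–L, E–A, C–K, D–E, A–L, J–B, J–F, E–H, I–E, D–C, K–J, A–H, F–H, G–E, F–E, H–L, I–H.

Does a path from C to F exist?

Explore from C.
Distance 1: reach D, K.
Distance 2: reach E, G, I, J.
Distance 3: reach A, B, F, H, L.
Found F.

Yes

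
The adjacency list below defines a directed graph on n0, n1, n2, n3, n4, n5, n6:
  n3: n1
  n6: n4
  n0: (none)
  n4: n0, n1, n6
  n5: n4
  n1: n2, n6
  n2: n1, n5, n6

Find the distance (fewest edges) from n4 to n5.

Distance 0: n4.
Distance 1: n0, n1, n6.
Distance 2: n2.
Distance 3: n5 — contains n5.

3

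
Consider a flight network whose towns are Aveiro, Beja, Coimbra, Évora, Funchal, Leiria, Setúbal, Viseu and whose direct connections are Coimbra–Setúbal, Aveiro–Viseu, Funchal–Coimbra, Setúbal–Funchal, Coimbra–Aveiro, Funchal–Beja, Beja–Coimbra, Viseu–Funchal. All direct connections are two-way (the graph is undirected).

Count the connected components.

3

From Aveiro: component {Aveiro, Beja, Coimbra, Funchal, Setúbal, Viseu}.
From Évora: component {Évora}.
From Leiria: component {Leiria}.
That's 3 components.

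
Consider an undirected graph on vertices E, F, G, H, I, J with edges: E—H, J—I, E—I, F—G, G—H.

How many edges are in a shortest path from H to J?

3

Distance 0: H.
Distance 1: E, G.
Distance 2: F, I.
Distance 3: J — contains J.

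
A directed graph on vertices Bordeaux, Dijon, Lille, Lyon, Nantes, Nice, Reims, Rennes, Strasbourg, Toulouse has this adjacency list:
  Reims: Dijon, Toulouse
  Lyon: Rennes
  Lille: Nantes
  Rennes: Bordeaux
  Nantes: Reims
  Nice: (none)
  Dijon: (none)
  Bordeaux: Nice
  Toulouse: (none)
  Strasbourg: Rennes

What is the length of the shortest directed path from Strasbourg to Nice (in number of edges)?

Distance 0: Strasbourg.
Distance 1: Rennes.
Distance 2: Bordeaux.
Distance 3: Nice — contains Nice.

3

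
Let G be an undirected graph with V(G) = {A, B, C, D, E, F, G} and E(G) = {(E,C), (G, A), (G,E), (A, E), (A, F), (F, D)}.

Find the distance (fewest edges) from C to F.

Distance 0: C.
Distance 1: E.
Distance 2: A, G.
Distance 3: F — contains F.

3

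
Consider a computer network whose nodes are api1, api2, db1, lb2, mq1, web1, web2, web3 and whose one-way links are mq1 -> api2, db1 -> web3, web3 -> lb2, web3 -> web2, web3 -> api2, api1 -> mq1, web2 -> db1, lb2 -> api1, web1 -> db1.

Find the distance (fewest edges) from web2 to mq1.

5

Distance 0: web2.
Distance 1: db1.
Distance 2: web3.
Distance 3: api2, lb2.
Distance 4: api1.
Distance 5: mq1 — contains mq1.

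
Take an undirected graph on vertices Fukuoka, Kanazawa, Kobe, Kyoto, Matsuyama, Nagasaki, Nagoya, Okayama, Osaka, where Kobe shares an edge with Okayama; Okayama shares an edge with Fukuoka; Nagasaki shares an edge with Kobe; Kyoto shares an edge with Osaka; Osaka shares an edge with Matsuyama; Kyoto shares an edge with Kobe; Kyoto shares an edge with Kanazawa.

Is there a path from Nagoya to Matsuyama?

No

Nagoya has no edges, so nothing is reachable from it.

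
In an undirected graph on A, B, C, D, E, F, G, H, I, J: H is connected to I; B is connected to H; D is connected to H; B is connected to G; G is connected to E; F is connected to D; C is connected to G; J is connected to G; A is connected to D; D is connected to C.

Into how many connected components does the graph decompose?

1

From A: component {A, B, C, D, E, F, G, H, I, J}.
That's 1 component.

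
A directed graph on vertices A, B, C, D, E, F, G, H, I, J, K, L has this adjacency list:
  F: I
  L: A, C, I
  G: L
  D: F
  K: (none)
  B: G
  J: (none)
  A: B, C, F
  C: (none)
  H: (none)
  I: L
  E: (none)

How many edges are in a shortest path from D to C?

4

Distance 0: D.
Distance 1: F.
Distance 2: I.
Distance 3: L.
Distance 4: A, C — contains C.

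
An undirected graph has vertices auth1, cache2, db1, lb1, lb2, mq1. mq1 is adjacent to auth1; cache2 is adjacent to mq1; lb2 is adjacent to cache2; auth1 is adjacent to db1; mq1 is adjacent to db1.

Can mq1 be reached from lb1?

lb1 has no edges, so nothing is reachable from it.

No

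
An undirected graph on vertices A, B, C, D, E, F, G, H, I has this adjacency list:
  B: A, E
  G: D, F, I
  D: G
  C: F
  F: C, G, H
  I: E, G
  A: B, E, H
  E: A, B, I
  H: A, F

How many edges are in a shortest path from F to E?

Distance 0: F.
Distance 1: C, G, H.
Distance 2: A, D, I.
Distance 3: B, E — contains E.

3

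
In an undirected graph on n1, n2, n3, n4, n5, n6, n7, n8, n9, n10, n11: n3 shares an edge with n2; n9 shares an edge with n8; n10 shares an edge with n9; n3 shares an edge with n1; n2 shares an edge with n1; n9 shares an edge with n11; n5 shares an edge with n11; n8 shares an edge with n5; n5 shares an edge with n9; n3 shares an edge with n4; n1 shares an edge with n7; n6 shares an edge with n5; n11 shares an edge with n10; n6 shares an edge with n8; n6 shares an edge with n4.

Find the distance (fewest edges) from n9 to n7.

6

Distance 0: n9.
Distance 1: n5, n8, n10, n11.
Distance 2: n6.
Distance 3: n4.
Distance 4: n3.
Distance 5: n1, n2.
Distance 6: n7 — contains n7.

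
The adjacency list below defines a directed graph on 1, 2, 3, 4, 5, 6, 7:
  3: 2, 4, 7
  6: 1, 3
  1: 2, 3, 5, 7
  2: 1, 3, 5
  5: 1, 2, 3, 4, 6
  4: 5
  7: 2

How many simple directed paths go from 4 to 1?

4→5→1
4→5→2→1
4→5→3→2→1
4→5→3→7→2→1
4→5→6→1
4→5→6→3→2→1
4→5→6→3→7→2→1

7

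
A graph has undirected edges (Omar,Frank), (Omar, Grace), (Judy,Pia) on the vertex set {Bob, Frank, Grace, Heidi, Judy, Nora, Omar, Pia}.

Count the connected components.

5

From Bob: component {Bob}.
From Frank: component {Frank, Grace, Omar}.
From Heidi: component {Heidi}.
From Judy: component {Judy, Pia}.
From Nora: component {Nora}.
That's 5 components.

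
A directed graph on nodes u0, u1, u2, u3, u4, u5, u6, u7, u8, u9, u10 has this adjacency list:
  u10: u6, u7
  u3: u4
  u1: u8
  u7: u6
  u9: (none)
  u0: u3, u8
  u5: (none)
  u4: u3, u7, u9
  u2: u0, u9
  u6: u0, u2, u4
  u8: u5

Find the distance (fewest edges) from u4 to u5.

5

Distance 0: u4.
Distance 1: u3, u7, u9.
Distance 2: u6.
Distance 3: u0, u2.
Distance 4: u8.
Distance 5: u5 — contains u5.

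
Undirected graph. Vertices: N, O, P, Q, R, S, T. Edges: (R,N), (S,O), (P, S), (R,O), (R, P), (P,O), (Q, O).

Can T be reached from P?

No

Explore from P.
Distance 1: reach O, R, S.
Distance 2: reach N, Q.
The search is exhausted without reaching T; it lies in a different component.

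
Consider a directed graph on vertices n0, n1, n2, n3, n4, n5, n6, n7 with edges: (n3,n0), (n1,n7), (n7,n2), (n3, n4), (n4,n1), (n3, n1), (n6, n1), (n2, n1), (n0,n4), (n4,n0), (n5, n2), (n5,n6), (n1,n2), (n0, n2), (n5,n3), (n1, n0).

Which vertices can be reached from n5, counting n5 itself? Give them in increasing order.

Start at n5.
Its neighbours: n2, n3, n6.
Then their neighbours: n0, n1, n4.
Then next layer: n7.
Every vertex is now reached.

n0, n1, n2, n3, n4, n5, n6, n7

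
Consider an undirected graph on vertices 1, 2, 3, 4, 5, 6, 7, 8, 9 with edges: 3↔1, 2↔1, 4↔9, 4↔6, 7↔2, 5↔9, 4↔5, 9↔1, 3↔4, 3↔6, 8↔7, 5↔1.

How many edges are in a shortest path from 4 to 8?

Distance 0: 4.
Distance 1: 3, 5, 6, 9.
Distance 2: 1.
Distance 3: 2.
Distance 4: 7.
Distance 5: 8 — contains 8.

5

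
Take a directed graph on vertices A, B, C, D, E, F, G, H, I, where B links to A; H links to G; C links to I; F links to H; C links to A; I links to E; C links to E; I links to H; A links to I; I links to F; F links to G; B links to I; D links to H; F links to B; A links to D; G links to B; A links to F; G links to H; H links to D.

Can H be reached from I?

Yes

Explore from I.
Distance 1: reach E, F, H.
Found H.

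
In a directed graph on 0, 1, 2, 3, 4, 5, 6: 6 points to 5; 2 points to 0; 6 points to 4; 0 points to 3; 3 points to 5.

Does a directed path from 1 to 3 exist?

1 has no outgoing edges, so nothing is reachable from it.

No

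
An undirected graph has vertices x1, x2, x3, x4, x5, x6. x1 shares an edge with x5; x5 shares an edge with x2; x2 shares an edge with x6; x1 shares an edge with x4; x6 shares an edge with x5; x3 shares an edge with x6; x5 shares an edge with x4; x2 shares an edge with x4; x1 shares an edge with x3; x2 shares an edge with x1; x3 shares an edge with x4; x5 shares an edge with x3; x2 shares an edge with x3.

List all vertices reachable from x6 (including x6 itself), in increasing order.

x1, x2, x3, x4, x5, x6

Start at x6.
Its neighbours: x2, x3, x5.
Then their neighbours: x1, x4.
Every vertex is now reached.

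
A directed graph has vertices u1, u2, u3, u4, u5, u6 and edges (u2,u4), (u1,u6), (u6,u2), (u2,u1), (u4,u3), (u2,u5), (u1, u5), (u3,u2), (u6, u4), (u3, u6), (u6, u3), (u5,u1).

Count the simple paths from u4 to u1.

u4→u3→u2→u1
u4→u3→u2→u5→u1
u4→u3→u6→u2→u1
u4→u3→u6→u2→u5→u1

4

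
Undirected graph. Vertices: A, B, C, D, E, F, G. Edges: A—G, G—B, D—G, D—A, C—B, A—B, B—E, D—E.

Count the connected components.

2

From A: component {A, B, C, D, E, G}.
From F: component {F}.
That's 2 components.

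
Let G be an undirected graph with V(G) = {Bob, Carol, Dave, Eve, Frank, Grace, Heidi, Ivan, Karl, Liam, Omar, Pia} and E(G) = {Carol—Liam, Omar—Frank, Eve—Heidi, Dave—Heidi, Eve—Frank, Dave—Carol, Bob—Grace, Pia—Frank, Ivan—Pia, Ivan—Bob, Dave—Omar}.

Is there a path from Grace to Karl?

Explore from Grace.
Distance 1: reach Bob.
Distance 2: reach Ivan.
Distance 3: reach Pia.
Distance 4: reach Frank.
Distance 5: reach Eve, Omar.
Distance 6: reach Dave, Heidi.
Distance 7: reach Carol.
Distance 8: reach Liam.
The search is exhausted without reaching Karl; it lies in a different component.

No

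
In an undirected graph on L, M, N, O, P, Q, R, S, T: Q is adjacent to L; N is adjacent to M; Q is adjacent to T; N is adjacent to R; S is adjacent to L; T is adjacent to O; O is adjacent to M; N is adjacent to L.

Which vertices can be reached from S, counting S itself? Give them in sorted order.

L, M, N, O, Q, R, S, T

Start at S.
Its neighbours: L.
Then their neighbours: N, Q.
Then next layer: M, R, T.
Then next layer: O.
Nothing further is reachable.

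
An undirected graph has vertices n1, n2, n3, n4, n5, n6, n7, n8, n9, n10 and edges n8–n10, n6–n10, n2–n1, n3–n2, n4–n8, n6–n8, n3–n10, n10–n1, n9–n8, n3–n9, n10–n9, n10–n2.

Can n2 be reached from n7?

No

n7 has no edges, so nothing is reachable from it.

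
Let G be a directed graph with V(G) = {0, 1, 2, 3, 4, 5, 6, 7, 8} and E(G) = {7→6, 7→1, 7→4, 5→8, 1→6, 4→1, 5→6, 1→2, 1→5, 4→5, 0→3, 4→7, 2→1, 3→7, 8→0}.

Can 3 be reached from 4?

Explore from 4.
Distance 1: reach 1, 5, 7.
Distance 2: reach 2, 6, 8.
Distance 3: reach 0.
Distance 4: reach 3.
Found 3.

Yes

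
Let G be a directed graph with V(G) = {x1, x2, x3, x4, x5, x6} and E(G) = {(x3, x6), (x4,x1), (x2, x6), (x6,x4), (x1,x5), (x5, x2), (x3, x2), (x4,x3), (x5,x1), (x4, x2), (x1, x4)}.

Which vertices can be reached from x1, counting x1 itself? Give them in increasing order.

Start at x1.
Its neighbours: x4, x5.
Then their neighbours: x2, x3.
Then next layer: x6.
Every vertex is now reached.

x1, x2, x3, x4, x5, x6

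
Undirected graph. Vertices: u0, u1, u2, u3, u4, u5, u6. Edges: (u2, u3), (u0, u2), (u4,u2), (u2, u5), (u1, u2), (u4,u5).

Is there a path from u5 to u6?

No

Explore from u5.
Distance 1: reach u2, u4.
Distance 2: reach u0, u1, u3.
The search is exhausted without reaching u6; it lies in a different component.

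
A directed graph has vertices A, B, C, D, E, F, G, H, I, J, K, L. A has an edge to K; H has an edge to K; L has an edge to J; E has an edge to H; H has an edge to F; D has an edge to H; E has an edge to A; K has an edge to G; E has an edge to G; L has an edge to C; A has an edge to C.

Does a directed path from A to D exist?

Explore from A.
Distance 1: reach C, K.
Distance 2: reach G.
The search from A is exhausted; no directed path reaches D.

No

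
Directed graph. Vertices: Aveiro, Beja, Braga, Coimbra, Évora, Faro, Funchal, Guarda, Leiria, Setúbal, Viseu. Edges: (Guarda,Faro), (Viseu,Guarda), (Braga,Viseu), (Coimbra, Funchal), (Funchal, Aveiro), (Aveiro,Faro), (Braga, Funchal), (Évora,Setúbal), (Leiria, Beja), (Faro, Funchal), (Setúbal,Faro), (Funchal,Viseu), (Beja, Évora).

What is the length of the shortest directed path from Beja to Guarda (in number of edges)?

6

Distance 0: Beja.
Distance 1: Évora.
Distance 2: Setúbal.
Distance 3: Faro.
Distance 4: Funchal.
Distance 5: Aveiro, Viseu.
Distance 6: Guarda — contains Guarda.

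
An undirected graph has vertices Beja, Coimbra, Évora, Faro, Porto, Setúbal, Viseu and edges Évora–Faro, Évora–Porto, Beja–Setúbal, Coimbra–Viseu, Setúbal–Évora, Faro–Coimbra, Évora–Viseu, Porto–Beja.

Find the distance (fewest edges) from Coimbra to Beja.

4

Distance 0: Coimbra.
Distance 1: Faro, Viseu.
Distance 2: Évora.
Distance 3: Porto, Setúbal.
Distance 4: Beja — contains Beja.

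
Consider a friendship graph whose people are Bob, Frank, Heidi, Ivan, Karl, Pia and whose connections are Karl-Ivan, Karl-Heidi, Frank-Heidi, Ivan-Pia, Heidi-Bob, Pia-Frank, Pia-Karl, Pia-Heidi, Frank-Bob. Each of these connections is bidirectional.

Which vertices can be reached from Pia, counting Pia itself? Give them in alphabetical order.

Bob, Frank, Heidi, Ivan, Karl, Pia

Start at Pia.
Its neighbours: Frank, Heidi, Ivan, Karl.
Then their neighbours: Bob.
Every vertex is now reached.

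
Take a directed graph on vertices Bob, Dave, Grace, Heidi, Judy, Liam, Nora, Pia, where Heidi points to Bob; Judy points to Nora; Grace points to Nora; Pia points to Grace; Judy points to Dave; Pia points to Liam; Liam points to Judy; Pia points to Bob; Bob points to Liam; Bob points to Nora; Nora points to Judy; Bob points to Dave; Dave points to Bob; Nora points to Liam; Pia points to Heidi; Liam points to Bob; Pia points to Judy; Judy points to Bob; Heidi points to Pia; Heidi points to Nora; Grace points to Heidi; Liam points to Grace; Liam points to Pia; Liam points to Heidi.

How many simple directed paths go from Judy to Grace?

Judy→Bob→Liam→Grace
Judy→Bob→Liam→Heidi→Pia→Grace
Judy→Bob→Liam→Pia→Grace
Judy→Bob→Nora→Liam→Grace
Judy→Bob→Nora→Liam→Heidi→Pia→Grace
Judy→Bob→Nora→Liam→Pia→Grace
Judy→Dave→Bob→Liam→Grace
Judy→Dave→Bob→Liam→Heidi→Pia→Grace
Judy→Dave→Bob→Liam→Pia→Grace
Judy→Dave→Bob→Nora→Liam→Grace
Judy→Dave→Bob→Nora→Liam→Heidi→Pia→Grace
Judy→Dave→Bob→Nora→Liam→Pia→Grace
Judy→Nora→Liam→Grace
Judy→Nora→Liam→Heidi→Pia→Grace
Judy→Nora→Liam→Pia→Grace

15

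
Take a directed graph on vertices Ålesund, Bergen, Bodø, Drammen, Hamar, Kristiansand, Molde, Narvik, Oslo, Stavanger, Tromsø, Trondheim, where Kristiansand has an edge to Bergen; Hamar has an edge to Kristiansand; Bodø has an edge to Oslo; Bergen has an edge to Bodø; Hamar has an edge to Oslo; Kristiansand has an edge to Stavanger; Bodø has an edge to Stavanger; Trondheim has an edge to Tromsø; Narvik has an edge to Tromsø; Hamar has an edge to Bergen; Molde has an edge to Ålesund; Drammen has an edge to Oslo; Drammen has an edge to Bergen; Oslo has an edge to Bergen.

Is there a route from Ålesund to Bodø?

No

Ålesund has no outgoing edges, so nothing is reachable from it.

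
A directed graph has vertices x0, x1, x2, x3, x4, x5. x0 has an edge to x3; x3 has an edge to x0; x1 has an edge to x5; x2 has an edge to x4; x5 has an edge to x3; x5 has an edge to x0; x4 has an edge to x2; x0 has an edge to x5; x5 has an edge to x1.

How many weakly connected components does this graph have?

From x0: component {x0, x1, x3, x5}.
From x2: component {x2, x4}.
That's 2 components.

2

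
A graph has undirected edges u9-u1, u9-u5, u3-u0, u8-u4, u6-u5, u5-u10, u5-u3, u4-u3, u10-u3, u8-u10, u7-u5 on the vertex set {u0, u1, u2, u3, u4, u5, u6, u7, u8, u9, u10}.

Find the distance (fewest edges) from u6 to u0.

3

Distance 0: u6.
Distance 1: u5.
Distance 2: u3, u7, u9, u10.
Distance 3: u0, u1, u4, u8 — contains u0.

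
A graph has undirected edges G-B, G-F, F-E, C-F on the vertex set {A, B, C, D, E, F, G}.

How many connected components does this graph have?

3

From A: component {A}.
From B: component {B, C, E, F, G}.
From D: component {D}.
That's 3 components.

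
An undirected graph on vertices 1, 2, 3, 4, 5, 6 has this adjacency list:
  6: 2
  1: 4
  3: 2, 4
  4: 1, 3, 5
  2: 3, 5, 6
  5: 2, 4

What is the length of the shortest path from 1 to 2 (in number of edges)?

Distance 0: 1.
Distance 1: 4.
Distance 2: 3, 5.
Distance 3: 2 — contains 2.

3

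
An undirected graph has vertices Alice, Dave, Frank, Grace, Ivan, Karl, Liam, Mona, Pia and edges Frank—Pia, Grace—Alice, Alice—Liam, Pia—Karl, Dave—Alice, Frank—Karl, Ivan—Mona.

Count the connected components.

3

From Alice: component {Alice, Dave, Grace, Liam}.
From Frank: component {Frank, Karl, Pia}.
From Ivan: component {Ivan, Mona}.
That's 3 components.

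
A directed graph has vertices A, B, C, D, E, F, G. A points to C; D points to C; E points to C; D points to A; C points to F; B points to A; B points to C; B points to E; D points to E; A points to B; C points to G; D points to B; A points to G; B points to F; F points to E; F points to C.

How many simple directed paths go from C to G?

C→G

1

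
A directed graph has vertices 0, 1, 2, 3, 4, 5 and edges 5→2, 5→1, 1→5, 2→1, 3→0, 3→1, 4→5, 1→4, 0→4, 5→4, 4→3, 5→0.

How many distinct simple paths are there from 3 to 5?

3→0→4→5
3→1→4→5
3→1→5

3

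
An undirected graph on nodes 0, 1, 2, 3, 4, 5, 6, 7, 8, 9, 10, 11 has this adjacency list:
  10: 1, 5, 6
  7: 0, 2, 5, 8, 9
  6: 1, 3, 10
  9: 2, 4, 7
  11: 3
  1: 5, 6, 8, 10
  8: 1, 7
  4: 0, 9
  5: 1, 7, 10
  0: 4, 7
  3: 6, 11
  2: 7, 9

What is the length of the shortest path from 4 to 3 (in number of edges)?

Distance 0: 4.
Distance 1: 0, 9.
Distance 2: 2, 7.
Distance 3: 5, 8.
Distance 4: 1, 10.
Distance 5: 6.
Distance 6: 3 — contains 3.

6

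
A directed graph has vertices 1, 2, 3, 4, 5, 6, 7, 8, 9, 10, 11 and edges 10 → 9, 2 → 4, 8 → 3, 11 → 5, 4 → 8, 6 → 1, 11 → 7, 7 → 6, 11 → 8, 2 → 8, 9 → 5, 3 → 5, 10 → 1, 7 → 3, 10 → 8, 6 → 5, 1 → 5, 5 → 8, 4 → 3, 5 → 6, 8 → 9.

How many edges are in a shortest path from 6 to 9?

Distance 0: 6.
Distance 1: 1, 5.
Distance 2: 8.
Distance 3: 3, 9 — contains 9.

3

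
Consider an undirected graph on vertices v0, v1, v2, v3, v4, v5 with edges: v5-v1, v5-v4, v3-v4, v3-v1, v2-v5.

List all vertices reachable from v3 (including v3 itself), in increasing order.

v1, v2, v3, v4, v5

Start at v3.
Its neighbours: v1, v4.
Then their neighbours: v5.
Then next layer: v2.
Nothing further is reachable.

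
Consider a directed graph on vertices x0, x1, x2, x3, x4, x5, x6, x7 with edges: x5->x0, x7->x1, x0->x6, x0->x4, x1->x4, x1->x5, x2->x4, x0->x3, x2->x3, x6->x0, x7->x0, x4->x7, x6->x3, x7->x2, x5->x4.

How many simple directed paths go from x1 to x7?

x1→x4→x7
x1→x5→x0→x4→x7
x1→x5→x4→x7

3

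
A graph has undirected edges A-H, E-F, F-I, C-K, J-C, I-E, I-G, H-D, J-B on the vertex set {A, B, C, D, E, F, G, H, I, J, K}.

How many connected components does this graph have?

From A: component {A, D, H}.
From B: component {B, C, J, K}.
From E: component {E, F, G, I}.
That's 3 components.

3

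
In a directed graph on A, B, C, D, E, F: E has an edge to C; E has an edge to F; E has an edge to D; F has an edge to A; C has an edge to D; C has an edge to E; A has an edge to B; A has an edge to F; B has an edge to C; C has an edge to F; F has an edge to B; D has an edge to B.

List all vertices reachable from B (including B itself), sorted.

Start at B.
Its neighbours: C.
Then their neighbours: D, E, F.
Then next layer: A.
Every vertex is now reached.

A, B, C, D, E, F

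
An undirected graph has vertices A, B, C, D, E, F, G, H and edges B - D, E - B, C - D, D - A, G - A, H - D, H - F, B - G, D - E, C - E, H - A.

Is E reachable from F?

Yes

Explore from F.
Distance 1: reach H.
Distance 2: reach A, D.
Distance 3: reach B, C, E, G.
Found E.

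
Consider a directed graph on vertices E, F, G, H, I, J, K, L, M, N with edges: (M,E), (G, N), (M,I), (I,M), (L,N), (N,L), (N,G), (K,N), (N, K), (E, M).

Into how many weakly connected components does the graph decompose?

5

From E: component {E, I, M}.
From F: component {F}.
From G: component {G, K, L, N}.
From H: component {H}.
From J: component {J}.
That's 5 components.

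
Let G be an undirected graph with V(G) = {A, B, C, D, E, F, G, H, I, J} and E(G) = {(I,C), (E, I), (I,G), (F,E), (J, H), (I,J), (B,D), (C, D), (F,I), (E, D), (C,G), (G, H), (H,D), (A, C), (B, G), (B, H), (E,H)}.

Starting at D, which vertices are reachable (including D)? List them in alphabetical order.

Start at D.
Its neighbours: B, C, E, H.
Then their neighbours: A, F, G, I, J.
Every vertex is now reached.

A, B, C, D, E, F, G, H, I, J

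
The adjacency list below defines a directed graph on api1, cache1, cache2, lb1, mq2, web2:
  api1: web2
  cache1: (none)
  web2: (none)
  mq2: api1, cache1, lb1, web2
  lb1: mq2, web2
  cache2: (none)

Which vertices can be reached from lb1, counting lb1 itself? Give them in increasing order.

Start at lb1.
Its neighbours: mq2, web2.
Then their neighbours: api1, cache1.
Nothing further is reachable.

api1, cache1, lb1, mq2, web2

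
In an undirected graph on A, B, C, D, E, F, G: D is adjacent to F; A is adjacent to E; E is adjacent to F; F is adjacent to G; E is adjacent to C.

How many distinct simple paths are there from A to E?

1

A–E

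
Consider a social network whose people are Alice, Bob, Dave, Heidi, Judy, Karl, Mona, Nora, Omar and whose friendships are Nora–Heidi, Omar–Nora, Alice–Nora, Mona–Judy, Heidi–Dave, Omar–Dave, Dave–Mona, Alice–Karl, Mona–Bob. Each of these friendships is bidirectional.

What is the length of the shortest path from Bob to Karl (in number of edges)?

6

Distance 0: Bob.
Distance 1: Mona.
Distance 2: Dave, Judy.
Distance 3: Heidi, Omar.
Distance 4: Nora.
Distance 5: Alice.
Distance 6: Karl — contains Karl.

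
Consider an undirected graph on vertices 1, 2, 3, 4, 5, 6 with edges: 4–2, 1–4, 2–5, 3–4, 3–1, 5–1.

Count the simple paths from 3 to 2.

3–1–4–2
3–1–5–2
3–4–1–5–2
3–4–2

4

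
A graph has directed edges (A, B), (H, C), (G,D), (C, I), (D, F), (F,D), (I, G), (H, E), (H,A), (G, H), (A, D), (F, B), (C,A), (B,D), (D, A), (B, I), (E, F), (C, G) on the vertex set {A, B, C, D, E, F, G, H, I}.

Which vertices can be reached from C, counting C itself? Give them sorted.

Start at C.
Its neighbours: A, G, I.
Then their neighbours: B, D, H.
Then next layer: E, F.
Every vertex is now reached.

A, B, C, D, E, F, G, H, I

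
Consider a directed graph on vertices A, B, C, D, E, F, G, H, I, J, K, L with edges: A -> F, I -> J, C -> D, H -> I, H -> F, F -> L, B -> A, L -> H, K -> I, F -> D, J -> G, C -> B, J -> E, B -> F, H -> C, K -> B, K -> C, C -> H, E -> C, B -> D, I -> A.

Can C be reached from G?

No

G has no outgoing edges, so nothing is reachable from it.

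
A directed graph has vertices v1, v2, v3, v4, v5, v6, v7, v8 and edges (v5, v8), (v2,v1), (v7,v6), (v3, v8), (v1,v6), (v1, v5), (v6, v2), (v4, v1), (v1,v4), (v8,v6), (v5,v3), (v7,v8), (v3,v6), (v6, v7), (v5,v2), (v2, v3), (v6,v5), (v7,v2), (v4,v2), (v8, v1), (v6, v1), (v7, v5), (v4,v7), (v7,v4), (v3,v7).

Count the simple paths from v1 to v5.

v1→v4→v2→v3→v6→v5
v1→v4→v2→v3→v6→v7→v5
v1→v4→v2→v3→v7→v5
v1→v4→v2→v3→v7→v6→v5
v1→v4→v2→v3→v7→v8→v6→v5
v1→v4→v2→v3→v8→v6→v5
v1→v4→v2→v3→v8→v6→v7→v5
v1→v4→v7→v2→v3→v6→v5
... and 8 more.

16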